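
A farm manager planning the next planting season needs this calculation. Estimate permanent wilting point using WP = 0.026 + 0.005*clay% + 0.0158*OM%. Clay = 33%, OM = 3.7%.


WP = 0.026 + 0.005*33 + 0.0158*3.7
   = 0.026 + 0.1650 + 0.0585
   = 0.2495


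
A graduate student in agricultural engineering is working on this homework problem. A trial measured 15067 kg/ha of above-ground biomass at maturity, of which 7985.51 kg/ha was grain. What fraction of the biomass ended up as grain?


HI = grain_yield / biomass
   = 7985.51 / 15067
   = 0.53


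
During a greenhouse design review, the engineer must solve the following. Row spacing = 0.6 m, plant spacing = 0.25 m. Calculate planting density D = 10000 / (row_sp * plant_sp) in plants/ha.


D = 10000 / (row_sp * plant_sp)
  = 10000 / (0.6 * 0.25)
  = 10000 / 0.1500
  = 66666.67 plants/ha


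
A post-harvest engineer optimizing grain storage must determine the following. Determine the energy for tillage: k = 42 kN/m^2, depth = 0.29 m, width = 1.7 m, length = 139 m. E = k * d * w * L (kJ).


E = k * d * w * L
  = 42 * 0.29 * 1.7 * 139
  = 2878.13 kJ


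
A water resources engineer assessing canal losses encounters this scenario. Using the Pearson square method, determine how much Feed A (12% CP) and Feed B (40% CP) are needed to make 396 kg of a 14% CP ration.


parts_A = CP_b - target = 40 - 14 = 26
parts_B = target - CP_a = 14 - 12 = 2
total_parts = 26 + 2 = 28
Feed A = 396 * 26 / 28 = 367.71 kg
Feed B = 396 * 2 / 28 = 28.29 kg

367.71 kg


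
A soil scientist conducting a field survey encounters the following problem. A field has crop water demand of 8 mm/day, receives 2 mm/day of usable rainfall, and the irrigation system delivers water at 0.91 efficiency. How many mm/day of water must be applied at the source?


IWR = (ETc - Pe) / Ea
    = (8 - 2) / 0.91
    = 6 / 0.91
    = 6.59 mm/day


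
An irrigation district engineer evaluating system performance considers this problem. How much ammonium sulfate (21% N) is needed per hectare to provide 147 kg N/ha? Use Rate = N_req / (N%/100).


Rate = N_required / (N_content / 100)
     = 147 / (21 / 100)
     = 147 / 0.21
     = 700 kg/ha


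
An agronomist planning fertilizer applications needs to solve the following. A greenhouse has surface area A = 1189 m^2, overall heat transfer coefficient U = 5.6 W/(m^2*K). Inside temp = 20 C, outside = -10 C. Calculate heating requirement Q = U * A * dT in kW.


dT = 20 - (-10) = 30 K
Q = U * A * dT
  = 5.6 * 1189 * 30
  = 199752 W = 199.75 kW


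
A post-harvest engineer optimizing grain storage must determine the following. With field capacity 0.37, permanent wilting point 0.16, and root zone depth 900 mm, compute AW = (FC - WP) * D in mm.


AW = (FC - WP) * D
   = (0.37 - 0.16) * 900
   = 0.21 * 900
   = 189 mm


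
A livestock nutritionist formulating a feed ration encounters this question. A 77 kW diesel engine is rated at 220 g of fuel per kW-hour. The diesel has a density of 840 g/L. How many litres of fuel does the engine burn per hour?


FC = P * BSFC / rho_fuel
   = 77 * 220 / 840
   = 16940 / 840
   = 20.17 L/h


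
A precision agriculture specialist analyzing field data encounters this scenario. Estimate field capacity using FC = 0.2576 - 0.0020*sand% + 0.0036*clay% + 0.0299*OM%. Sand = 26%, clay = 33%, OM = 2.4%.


FC = 0.2576 - 0.0020*26 + 0.0036*33 + 0.0299*2.4
   = 0.2576 - 0.0520 + 0.1188 + 0.0718
   = 0.3962


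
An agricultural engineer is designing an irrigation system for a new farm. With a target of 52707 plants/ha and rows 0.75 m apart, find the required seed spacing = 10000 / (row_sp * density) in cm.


spacing = 10000 / (row_sp * density)
        = 10000 / (0.75 * 52707)
        = 10000 / 39530.25
        = 0.25297 m = 25.30 cm


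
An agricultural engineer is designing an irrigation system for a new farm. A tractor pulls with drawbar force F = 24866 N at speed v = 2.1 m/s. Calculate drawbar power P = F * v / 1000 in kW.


P = F * v / 1000
  = 24866 * 2.1 / 1000
  = 52218.60 / 1000
  = 52.22 kW


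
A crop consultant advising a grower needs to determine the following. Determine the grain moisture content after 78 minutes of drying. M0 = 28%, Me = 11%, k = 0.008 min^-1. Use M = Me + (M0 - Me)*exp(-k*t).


M = Me + (M0 - Me) * e^(-k*t)
  = 11 + (28 - 11) * e^(-0.008*78)
  = 11 + 17 * e^(-0.624)
  = 11 + 17 * 0.53580
  = 11 + 9.1085
  = 20.11%


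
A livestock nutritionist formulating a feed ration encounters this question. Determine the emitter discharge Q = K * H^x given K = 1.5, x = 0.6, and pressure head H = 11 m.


Q = K * H^x
  = 1.5 * 11^0.6
  = 1.5 * 4.2154
  = 6.32 L/h


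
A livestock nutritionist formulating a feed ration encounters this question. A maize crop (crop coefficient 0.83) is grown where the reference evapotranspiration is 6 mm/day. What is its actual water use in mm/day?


ETc = Kc * ET0
    = 0.83 * 6
    = 4.98 mm/day


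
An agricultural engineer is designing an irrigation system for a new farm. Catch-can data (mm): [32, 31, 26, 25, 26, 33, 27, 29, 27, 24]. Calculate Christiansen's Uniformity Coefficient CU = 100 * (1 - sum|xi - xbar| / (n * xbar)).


xbar = 280 / 10 = 28
sum|xi - xbar| = 26
CU = 100 * (1 - 26 / (10 * 28))
   = 100 * (1 - 0.0929)
   = 90.71%


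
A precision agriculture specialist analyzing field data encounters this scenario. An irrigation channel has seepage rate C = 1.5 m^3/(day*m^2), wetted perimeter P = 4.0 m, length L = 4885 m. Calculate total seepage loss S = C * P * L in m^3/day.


S = C * P * L
  = 1.5 * 4.0 * 4885
  = 29310 m^3/day


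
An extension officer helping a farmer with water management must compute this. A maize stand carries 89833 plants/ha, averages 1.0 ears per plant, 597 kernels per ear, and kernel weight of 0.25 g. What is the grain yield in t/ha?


Y = density * ears * kernels * kw
  = 89833 * 1.0 * 597 * 0.25 g/ha
  = 13407575.25 g/ha
  = 13407.58 kg/ha = 13.41 t/ha


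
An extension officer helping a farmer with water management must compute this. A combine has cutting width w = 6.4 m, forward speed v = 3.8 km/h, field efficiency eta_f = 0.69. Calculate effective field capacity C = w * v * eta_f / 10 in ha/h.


C = w * v * eta_f / 10
  = 6.4 * 3.8 * 0.69 / 10
  = 16.78 / 10
  = 1.68 ha/h


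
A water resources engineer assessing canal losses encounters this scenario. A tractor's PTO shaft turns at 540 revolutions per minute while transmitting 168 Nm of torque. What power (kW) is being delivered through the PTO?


P = 2*pi*n*T / 60000
  = 2*pi * 540 * 168 / 60000
  = 570010.57 / 60000
  = 9.50 kW


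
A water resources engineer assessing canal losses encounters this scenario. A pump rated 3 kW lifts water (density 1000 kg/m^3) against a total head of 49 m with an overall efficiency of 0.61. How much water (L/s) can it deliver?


Q = (P * 1000 * eta) / (rho * g * H)
  = (3 * 1000 * 0.61) / (1000 * 9.81 * 49)
  = 1830 / 480690
  = 0.00381 m^3/s = 3.81 L/s


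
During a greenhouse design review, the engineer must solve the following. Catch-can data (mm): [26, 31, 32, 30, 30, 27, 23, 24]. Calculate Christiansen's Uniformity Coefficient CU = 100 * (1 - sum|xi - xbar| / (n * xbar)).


xbar = 223 / 8 = 27.875
sum|xi - xbar| = 23
CU = 100 * (1 - 23 / (8 * 27.875))
   = 100 * (1 - 0.1031)
   = 89.69%


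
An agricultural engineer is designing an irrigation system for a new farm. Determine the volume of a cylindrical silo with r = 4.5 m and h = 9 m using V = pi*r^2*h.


V = pi * r^2 * h
  = pi * 4.5^2 * 9
  = pi * 20.25 * 9
  = 572.56 m^3


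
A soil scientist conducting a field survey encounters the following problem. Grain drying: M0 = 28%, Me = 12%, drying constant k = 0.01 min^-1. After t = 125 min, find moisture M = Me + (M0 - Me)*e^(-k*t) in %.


M = Me + (M0 - Me) * e^(-k*t)
  = 12 + (28 - 12) * e^(-0.01*125)
  = 12 + 16 * e^(-1.250)
  = 12 + 16 * 0.28650
  = 12 + 4.5841
  = 16.58%


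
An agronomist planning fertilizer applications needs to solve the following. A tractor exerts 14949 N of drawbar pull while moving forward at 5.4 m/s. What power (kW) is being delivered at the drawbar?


P = F * v / 1000
  = 14949 * 5.4 / 1000
  = 80724.60 / 1000
  = 80.72 kW


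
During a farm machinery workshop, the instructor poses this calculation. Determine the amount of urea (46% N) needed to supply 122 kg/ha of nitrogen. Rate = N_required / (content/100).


Rate = N_required / (N_content / 100)
     = 122 / (46 / 100)
     = 122 / 0.46
     = 265.22 kg/ha


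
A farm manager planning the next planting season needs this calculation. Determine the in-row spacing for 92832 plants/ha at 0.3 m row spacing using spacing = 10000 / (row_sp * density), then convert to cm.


spacing = 10000 / (row_sp * density)
        = 10000 / (0.3 * 92832)
        = 10000 / 27849.60
        = 0.35907 m = 35.91 cm


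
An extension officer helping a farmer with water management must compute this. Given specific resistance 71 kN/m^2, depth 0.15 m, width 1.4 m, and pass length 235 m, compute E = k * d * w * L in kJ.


E = k * d * w * L
  = 71 * 0.15 * 1.4 * 235
  = 3503.85 kJ


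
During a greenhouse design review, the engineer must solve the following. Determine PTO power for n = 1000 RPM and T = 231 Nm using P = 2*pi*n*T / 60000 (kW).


P = 2*pi*n*T / 60000
  = 2*pi * 1000 * 231 / 60000
  = 1451415.81 / 60000
  = 24.19 kW


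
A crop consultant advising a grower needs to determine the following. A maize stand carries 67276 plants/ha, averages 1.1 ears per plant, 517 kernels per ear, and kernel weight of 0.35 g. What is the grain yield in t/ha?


Y = density * ears * kernels * kw
  = 67276 * 1.1 * 517 * 0.35 g/ha
  = 13390951.42 g/ha
  = 13390.95 kg/ha = 13.39 t/ha


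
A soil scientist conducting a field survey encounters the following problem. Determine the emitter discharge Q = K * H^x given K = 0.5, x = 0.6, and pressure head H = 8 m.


Q = K * H^x
  = 0.5 * 8^0.6
  = 0.5 * 3.4822
  = 1.74 L/h


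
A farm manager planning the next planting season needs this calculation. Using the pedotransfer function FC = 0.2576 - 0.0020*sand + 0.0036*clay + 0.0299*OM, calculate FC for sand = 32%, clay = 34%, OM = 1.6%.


FC = 0.2576 - 0.0020*32 + 0.0036*34 + 0.0299*1.6
   = 0.2576 - 0.0640 + 0.1224 + 0.0478
   = 0.3638


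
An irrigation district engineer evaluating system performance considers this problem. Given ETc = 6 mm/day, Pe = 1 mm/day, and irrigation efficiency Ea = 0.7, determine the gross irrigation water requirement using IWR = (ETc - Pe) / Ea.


IWR = (ETc - Pe) / Ea
    = (6 - 1) / 0.7
    = 5 / 0.7
    = 7.14 mm/day


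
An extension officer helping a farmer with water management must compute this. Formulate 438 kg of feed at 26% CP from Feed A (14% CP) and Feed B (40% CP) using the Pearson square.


parts_A = CP_b - target = 40 - 26 = 14
parts_B = target - CP_a = 26 - 14 = 12
total_parts = 14 + 12 = 26
Feed A = 438 * 14 / 26 = 235.85 kg
Feed B = 438 * 12 / 26 = 202.15 kg

235.85 kg


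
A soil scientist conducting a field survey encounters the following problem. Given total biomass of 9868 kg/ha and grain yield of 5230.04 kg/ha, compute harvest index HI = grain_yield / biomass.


HI = grain_yield / biomass
   = 5230.04 / 9868
   = 0.53


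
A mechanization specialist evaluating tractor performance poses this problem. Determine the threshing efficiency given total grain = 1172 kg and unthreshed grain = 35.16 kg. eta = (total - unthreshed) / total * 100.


eta = (total - unthreshed) / total * 100
    = (1172 - 35.16) / 1172 * 100
    = 1136.84 / 1172 * 100
    = 97%


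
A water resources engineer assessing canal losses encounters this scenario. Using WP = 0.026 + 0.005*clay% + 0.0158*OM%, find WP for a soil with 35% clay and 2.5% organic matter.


WP = 0.026 + 0.005*35 + 0.0158*2.5
   = 0.026 + 0.1750 + 0.0395
   = 0.2405


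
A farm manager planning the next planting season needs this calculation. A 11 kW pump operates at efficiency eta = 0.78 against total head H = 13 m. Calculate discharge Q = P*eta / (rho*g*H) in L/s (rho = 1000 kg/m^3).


Q = (P * 1000 * eta) / (rho * g * H)
  = (11 * 1000 * 0.78) / (1000 * 9.81 * 13)
  = 8580 / 127530
  = 0.06728 m^3/s = 67.28 L/s


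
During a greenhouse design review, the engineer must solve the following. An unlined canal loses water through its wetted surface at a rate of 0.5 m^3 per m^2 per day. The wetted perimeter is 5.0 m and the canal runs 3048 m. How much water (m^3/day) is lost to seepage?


S = C * P * L
  = 0.5 * 5.0 * 3048
  = 7620 m^3/day


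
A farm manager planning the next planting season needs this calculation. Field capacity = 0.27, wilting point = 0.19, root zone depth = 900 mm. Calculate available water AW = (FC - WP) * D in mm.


AW = (FC - WP) * D
   = (0.27 - 0.19) * 900
   = 0.08 * 900
   = 72 mm


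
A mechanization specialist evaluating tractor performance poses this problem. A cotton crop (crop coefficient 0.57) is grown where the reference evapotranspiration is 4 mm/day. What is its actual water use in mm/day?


ETc = Kc * ET0
    = 0.57 * 4
    = 2.28 mm/day


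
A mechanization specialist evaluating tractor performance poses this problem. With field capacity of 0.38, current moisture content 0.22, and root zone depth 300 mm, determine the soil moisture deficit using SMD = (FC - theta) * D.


SMD = (FC - theta) * D
    = (0.38 - 0.22) * 300
    = 0.160 * 300
    = 48 mm


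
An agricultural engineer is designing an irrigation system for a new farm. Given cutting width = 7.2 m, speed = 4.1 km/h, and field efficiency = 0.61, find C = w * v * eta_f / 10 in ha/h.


C = w * v * eta_f / 10
  = 7.2 * 4.1 * 0.61 / 10
  = 18.01 / 10
  = 1.80 ha/h


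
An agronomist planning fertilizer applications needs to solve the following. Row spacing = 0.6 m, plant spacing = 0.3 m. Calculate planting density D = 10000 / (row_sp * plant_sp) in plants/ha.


D = 10000 / (row_sp * plant_sp)
  = 10000 / (0.6 * 0.3)
  = 10000 / 0.1800
  = 55555.56 plants/ha


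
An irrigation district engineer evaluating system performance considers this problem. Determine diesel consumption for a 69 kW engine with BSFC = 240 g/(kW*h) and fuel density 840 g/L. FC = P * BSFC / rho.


FC = P * BSFC / rho_fuel
   = 69 * 240 / 840
   = 16560 / 840
   = 19.71 L/h


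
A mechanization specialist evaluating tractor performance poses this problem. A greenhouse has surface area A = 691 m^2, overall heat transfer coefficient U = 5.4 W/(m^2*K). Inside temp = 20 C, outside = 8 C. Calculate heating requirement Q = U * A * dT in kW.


dT = 20 - (8) = 12 K
Q = U * A * dT
  = 5.4 * 691 * 12
  = 44776.80 W = 44.78 kW


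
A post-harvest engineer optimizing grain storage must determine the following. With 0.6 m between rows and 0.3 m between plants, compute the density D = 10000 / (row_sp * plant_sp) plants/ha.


D = 10000 / (row_sp * plant_sp)
  = 10000 / (0.6 * 0.3)
  = 10000 / 0.1800
  = 55555.56 plants/ha


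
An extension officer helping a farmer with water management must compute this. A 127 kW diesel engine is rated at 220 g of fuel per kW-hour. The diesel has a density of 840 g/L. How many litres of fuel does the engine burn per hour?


FC = P * BSFC / rho_fuel
   = 127 * 220 / 840
   = 27940 / 840
   = 33.26 L/h


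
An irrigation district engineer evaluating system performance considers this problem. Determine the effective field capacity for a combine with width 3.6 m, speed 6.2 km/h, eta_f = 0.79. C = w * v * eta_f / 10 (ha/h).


C = w * v * eta_f / 10
  = 3.6 * 6.2 * 0.79 / 10
  = 17.63 / 10
  = 1.76 ha/h


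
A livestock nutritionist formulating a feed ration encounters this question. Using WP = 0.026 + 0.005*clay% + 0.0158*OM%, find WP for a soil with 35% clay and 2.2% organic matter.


WP = 0.026 + 0.005*35 + 0.0158*2.2
   = 0.026 + 0.1750 + 0.0348
   = 0.2358


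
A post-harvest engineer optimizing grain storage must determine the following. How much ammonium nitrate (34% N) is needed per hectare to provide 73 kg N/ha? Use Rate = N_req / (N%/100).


Rate = N_required / (N_content / 100)
     = 73 / (34 / 100)
     = 73 / 0.34
     = 214.71 kg/ha


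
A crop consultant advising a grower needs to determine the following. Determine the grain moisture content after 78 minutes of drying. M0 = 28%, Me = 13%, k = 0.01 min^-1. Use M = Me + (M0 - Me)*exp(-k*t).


M = Me + (M0 - Me) * e^(-k*t)
  = 13 + (28 - 13) * e^(-0.01*78)
  = 13 + 15 * e^(-0.780)
  = 13 + 15 * 0.45841
  = 13 + 6.8761
  = 19.88%


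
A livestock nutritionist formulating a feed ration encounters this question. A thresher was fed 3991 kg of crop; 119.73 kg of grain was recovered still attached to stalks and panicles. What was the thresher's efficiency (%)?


eta = (total - unthreshed) / total * 100
    = (3991 - 119.73) / 3991 * 100
    = 3871.27 / 3991 * 100
    = 97%


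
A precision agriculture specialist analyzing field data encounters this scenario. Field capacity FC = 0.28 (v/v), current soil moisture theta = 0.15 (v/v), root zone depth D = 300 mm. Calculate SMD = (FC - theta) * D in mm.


SMD = (FC - theta) * D
    = (0.28 - 0.15) * 300
    = 0.130 * 300
    = 39 mm


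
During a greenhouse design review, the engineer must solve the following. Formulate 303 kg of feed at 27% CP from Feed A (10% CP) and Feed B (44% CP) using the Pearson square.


parts_A = CP_b - target = 44 - 27 = 17
parts_B = target - CP_a = 27 - 10 = 17
total_parts = 17 + 17 = 34
Feed A = 303 * 17 / 34 = 151.50 kg
Feed B = 303 * 17 / 34 = 151.50 kg


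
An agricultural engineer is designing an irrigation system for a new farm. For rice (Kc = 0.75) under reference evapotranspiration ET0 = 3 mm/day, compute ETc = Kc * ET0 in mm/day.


ETc = Kc * ET0
    = 0.75 * 3
    = 2.25 mm/day


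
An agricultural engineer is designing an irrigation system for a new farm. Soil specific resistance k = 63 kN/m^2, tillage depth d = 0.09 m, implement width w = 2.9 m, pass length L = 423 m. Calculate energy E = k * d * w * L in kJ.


E = k * d * w * L
  = 63 * 0.09 * 2.9 * 423
  = 6955.39 kJ


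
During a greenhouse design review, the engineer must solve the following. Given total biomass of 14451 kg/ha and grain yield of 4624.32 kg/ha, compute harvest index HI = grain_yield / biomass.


HI = grain_yield / biomass
   = 4624.32 / 14451
   = 0.32


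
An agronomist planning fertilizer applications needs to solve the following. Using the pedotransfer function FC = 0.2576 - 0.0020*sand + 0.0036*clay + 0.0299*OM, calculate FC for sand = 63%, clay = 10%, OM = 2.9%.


FC = 0.2576 - 0.0020*63 + 0.0036*10 + 0.0299*2.9
   = 0.2576 - 0.1260 + 0.0360 + 0.0867
   = 0.2543


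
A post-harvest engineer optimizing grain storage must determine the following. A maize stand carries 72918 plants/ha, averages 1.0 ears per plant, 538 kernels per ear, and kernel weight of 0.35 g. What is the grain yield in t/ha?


Y = density * ears * kernels * kw
  = 72918 * 1.0 * 538 * 0.35 g/ha
  = 13730459.40 g/ha
  = 13730.46 kg/ha = 13.73 t/ha


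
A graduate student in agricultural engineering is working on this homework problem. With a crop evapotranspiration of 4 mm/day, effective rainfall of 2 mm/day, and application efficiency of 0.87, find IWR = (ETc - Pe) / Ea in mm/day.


IWR = (ETc - Pe) / Ea
    = (4 - 2) / 0.87
    = 2 / 0.87
    = 2.30 mm/day


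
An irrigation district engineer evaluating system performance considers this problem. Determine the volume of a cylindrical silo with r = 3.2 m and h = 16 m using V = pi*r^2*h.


V = pi * r^2 * h
  = pi * 3.2^2 * 16
  = pi * 10.24 * 16
  = 514.72 m^3


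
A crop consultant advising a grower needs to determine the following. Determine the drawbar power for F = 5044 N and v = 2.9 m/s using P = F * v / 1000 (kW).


P = F * v / 1000
  = 5044 * 2.9 / 1000
  = 14627.60 / 1000
  = 14.63 kW


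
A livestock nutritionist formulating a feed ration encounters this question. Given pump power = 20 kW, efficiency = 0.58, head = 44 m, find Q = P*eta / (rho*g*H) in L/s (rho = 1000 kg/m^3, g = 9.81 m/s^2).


Q = (P * 1000 * eta) / (rho * g * H)
  = (20 * 1000 * 0.58) / (1000 * 9.81 * 44)
  = 11600 / 431640
  = 0.02687 m^3/s = 26.87 L/s


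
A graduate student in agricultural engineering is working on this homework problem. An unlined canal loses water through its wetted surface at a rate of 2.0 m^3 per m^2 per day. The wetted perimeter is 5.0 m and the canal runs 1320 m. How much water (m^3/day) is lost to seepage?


S = C * P * L
  = 2.0 * 5.0 * 1320
  = 13200 m^3/day


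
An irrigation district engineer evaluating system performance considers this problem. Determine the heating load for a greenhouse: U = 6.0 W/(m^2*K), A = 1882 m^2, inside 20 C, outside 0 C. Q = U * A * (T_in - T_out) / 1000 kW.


dT = 20 - (0) = 20 K
Q = U * A * dT
  = 6.0 * 1882 * 20
  = 225840 W = 225.84 kW


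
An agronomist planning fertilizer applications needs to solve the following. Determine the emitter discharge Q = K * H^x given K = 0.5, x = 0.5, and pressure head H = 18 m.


Q = K * H^x
  = 0.5 * 18^0.5
  = 0.5 * 4.2426
  = 2.12 L/h


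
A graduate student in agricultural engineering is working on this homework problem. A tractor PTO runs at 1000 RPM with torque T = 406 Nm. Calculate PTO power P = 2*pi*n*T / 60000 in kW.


P = 2*pi*n*T / 60000
  = 2*pi * 1000 * 406 / 60000
  = 2550973.23 / 60000
  = 42.52 kW


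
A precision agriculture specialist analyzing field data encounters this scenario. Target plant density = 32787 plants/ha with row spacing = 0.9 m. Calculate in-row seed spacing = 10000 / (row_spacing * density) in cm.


spacing = 10000 / (row_sp * density)
        = 10000 / (0.9 * 32787)
        = 10000 / 29508.30
        = 0.33889 m = 33.89 cm


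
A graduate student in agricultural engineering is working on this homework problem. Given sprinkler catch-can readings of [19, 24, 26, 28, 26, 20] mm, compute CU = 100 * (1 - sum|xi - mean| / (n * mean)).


xbar = 143 / 6 = 23.833
sum|xi - xbar| = 17.333
CU = 100 * (1 - 17.333 / (6 * 23.833))
   = 100 * (1 - 0.1212)
   = 87.88%


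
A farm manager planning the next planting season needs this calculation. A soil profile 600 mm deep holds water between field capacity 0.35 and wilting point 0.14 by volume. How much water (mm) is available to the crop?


AW = (FC - WP) * D
   = (0.35 - 0.14) * 600
   = 0.21 * 600
   = 126 mm


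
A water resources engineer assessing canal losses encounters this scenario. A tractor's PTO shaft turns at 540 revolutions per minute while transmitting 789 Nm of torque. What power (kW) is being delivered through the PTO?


P = 2*pi*n*T / 60000
  = 2*pi * 540 * 789 / 60000
  = 2677013.93 / 60000
  = 44.62 kW


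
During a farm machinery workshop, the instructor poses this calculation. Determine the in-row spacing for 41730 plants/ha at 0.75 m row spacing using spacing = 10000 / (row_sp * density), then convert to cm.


spacing = 10000 / (row_sp * density)
        = 10000 / (0.75 * 41730)
        = 10000 / 31297.50
        = 0.31951 m = 31.95 cm


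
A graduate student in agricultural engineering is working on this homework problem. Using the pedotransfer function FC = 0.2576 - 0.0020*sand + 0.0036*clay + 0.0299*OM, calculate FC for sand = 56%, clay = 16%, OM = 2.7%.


FC = 0.2576 - 0.0020*56 + 0.0036*16 + 0.0299*2.7
   = 0.2576 - 0.1120 + 0.0576 + 0.0807
   = 0.2839


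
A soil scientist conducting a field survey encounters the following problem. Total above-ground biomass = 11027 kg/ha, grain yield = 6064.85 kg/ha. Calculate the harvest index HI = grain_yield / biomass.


HI = grain_yield / biomass
   = 6064.85 / 11027
   = 0.55


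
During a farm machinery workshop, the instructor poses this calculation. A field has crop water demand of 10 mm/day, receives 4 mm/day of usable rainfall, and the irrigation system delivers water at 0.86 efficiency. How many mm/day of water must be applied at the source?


IWR = (ETc - Pe) / Ea
    = (10 - 4) / 0.86
    = 6 / 0.86
    = 6.98 mm/day


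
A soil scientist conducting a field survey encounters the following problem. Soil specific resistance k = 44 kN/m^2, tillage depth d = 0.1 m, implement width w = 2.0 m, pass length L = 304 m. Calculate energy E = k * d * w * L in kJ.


E = k * d * w * L
  = 44 * 0.1 * 2.0 * 304
  = 2675.20 kJ


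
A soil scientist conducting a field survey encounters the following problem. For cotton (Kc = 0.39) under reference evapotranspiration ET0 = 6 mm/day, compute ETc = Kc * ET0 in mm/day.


ETc = Kc * ET0
    = 0.39 * 6
    = 2.34 mm/day


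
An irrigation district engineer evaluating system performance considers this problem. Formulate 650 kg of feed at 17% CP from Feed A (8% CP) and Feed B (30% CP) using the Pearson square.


parts_A = CP_b - target = 30 - 17 = 13
parts_B = target - CP_a = 17 - 8 = 9
total_parts = 13 + 9 = 22
Feed A = 650 * 13 / 22 = 384.09 kg
Feed B = 650 * 9 / 22 = 265.91 kg

384.09 kg


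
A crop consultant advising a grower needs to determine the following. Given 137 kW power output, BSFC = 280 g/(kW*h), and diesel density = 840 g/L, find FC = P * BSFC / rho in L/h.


FC = P * BSFC / rho_fuel
   = 137 * 280 / 840
   = 38360 / 840
   = 45.67 L/h


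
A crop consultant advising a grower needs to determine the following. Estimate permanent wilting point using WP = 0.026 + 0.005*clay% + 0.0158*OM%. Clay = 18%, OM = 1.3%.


WP = 0.026 + 0.005*18 + 0.0158*1.3
   = 0.026 + 0.0900 + 0.0205
   = 0.1365


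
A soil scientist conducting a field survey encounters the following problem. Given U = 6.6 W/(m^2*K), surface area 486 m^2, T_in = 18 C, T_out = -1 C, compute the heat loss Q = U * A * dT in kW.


dT = 18 - (-1) = 19 K
Q = U * A * dT
  = 6.6 * 486 * 19
  = 60944.40 W = 60.94 kW


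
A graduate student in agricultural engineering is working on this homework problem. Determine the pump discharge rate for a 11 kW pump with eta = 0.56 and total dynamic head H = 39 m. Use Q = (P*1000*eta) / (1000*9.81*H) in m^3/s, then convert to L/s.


Q = (P * 1000 * eta) / (rho * g * H)
  = (11 * 1000 * 0.56) / (1000 * 9.81 * 39)
  = 6160 / 382590
  = 0.01610 m^3/s = 16.10 L/s


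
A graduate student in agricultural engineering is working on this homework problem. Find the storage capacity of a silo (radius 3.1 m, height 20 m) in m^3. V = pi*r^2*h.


V = pi * r^2 * h
  = pi * 3.1^2 * 20
  = pi * 9.61 * 20
  = 603.81 m^3


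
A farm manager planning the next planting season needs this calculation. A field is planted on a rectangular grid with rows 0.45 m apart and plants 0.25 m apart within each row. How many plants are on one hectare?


D = 10000 / (row_sp * plant_sp)
  = 10000 / (0.45 * 0.25)
  = 10000 / 0.1125
  = 88888.89 plants/ha


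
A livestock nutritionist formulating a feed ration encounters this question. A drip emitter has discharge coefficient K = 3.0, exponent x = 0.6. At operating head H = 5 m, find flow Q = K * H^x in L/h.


Q = K * H^x
  = 3.0 * 5^0.6
  = 3.0 * 2.6265
  = 7.88 L/h


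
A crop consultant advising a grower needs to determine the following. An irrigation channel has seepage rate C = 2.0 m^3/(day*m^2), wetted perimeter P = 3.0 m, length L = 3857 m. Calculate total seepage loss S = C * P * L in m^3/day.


S = C * P * L
  = 2.0 * 3.0 * 3857
  = 23142 m^3/day


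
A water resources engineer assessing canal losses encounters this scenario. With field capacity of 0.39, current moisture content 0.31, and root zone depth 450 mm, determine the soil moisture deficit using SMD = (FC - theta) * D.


SMD = (FC - theta) * D
    = (0.39 - 0.31) * 450
    = 0.080 * 450
    = 36 mm


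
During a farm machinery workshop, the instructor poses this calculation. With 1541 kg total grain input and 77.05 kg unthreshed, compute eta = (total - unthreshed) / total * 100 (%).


eta = (total - unthreshed) / total * 100
    = (1541 - 77.05) / 1541 * 100
    = 1463.95 / 1541 * 100
    = 95%


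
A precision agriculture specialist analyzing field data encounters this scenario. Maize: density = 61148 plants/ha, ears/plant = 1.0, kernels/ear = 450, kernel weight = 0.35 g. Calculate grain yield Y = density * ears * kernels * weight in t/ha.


Y = density * ears * kernels * kw
  = 61148 * 1.0 * 450 * 0.35 g/ha
  = 9630810 g/ha
  = 9630.81 kg/ha = 9.63 t/ha


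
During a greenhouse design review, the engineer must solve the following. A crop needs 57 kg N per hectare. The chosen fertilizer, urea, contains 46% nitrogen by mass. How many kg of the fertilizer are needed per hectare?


Rate = N_required / (N_content / 100)
     = 57 / (46 / 100)
     = 57 / 0.46
     = 123.91 kg/ha


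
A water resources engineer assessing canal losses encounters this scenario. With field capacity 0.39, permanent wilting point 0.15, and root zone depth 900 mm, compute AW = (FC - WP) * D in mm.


AW = (FC - WP) * D
   = (0.39 - 0.15) * 900
   = 0.24 * 900
   = 216 mm


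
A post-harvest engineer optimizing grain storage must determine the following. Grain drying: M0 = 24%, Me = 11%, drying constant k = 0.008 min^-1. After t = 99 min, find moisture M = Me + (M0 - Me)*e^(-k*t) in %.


M = Me + (M0 - Me) * e^(-k*t)
  = 11 + (24 - 11) * e^(-0.008*99)
  = 11 + 13 * e^(-0.792)
  = 11 + 13 * 0.45294
  = 11 + 5.8882
  = 16.89%


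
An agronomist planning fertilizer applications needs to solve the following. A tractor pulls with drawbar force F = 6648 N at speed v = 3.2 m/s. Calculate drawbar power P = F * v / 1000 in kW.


P = F * v / 1000
  = 6648 * 3.2 / 1000
  = 21273.60 / 1000
  = 21.27 kW


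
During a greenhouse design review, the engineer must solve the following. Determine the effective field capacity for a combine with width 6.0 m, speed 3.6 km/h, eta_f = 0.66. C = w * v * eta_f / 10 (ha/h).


C = w * v * eta_f / 10
  = 6.0 * 3.6 * 0.66 / 10
  = 14.26 / 10
  = 1.43 ha/h


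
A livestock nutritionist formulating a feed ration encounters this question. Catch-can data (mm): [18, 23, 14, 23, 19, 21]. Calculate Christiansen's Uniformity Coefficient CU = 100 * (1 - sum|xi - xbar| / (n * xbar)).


xbar = 118 / 6 = 19.667
sum|xi - xbar| = 16
CU = 100 * (1 - 16 / (6 * 19.667))
   = 100 * (1 - 0.1356)
   = 86.44%


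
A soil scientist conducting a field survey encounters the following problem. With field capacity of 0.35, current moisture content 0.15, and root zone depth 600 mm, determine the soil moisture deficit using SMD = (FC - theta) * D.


SMD = (FC - theta) * D
    = (0.35 - 0.15) * 600
    = 0.200 * 600
    = 120 mm


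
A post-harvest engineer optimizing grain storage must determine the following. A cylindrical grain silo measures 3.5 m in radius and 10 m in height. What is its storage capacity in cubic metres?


V = pi * r^2 * h
  = pi * 3.5^2 * 10
  = pi * 12.25 * 10
  = 384.85 m^3


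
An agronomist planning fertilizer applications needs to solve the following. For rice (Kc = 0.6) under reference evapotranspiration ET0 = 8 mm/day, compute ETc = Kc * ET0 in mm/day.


ETc = Kc * ET0
    = 0.6 * 8
    = 4.80 mm/day


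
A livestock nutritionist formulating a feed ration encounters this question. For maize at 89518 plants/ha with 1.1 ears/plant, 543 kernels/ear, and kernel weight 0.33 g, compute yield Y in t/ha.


Y = density * ears * kernels * kw
  = 89518 * 1.1 * 543 * 0.33 g/ha
  = 17644803.46 g/ha
  = 17644.80 kg/ha = 17.64 t/ha


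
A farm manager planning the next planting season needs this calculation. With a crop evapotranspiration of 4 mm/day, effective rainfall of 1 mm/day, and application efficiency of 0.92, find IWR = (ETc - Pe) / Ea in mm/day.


IWR = (ETc - Pe) / Ea
    = (4 - 1) / 0.92
    = 3 / 0.92
    = 3.26 mm/day


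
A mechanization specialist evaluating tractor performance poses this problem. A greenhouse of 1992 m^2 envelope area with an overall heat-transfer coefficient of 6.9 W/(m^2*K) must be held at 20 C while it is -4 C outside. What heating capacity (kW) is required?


dT = 20 - (-4) = 24 K
Q = U * A * dT
  = 6.9 * 1992 * 24
  = 329875.20 W = 329.88 kW


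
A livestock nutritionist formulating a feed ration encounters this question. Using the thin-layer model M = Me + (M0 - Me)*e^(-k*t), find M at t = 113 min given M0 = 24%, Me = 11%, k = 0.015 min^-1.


M = Me + (M0 - Me) * e^(-k*t)
  = 11 + (24 - 11) * e^(-0.015*113)
  = 11 + 13 * e^(-1.695)
  = 11 + 13 * 0.18360
  = 11 + 2.3868
  = 13.39%


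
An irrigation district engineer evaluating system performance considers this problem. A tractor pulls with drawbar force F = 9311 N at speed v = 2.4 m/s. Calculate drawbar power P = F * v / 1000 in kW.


P = F * v / 1000
  = 9311 * 2.4 / 1000
  = 22346.40 / 1000
  = 22.35 kW


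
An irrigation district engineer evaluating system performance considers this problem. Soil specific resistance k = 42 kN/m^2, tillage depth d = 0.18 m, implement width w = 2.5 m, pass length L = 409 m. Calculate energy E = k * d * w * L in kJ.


E = k * d * w * L
  = 42 * 0.18 * 2.5 * 409
  = 7730.10 kJ


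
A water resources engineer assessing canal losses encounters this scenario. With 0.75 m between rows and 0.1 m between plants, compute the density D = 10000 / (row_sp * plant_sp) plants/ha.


D = 10000 / (row_sp * plant_sp)
  = 10000 / (0.75 * 0.1)
  = 10000 / 0.0750
  = 133333.33 plants/ha


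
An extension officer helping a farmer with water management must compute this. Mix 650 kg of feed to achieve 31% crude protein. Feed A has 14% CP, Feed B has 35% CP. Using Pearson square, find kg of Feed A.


parts_A = CP_b - target = 35 - 31 = 4
parts_B = target - CP_a = 31 - 14 = 17
total_parts = 4 + 17 = 21
Feed A = 650 * 4 / 21 = 123.81 kg
Feed B = 650 * 17 / 21 = 526.19 kg

123.81 kg


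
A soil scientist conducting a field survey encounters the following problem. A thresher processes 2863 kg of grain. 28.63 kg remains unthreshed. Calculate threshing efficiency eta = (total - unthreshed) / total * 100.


eta = (total - unthreshed) / total * 100
    = (2863 - 28.63) / 2863 * 100
    = 2834.37 / 2863 * 100
    = 99%


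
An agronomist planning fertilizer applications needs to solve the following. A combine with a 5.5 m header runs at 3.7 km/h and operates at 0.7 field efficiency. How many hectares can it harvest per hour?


C = w * v * eta_f / 10
  = 5.5 * 3.7 * 0.7 / 10
  = 14.25 / 10
  = 1.42 ha/h


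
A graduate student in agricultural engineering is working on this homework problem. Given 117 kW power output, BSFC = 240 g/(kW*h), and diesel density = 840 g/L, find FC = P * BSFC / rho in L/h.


FC = P * BSFC / rho_fuel
   = 117 * 240 / 840
   = 28080 / 840
   = 33.43 L/h


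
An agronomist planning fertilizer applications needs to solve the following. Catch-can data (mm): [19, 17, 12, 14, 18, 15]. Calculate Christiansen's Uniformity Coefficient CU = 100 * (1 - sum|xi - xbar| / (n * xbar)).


xbar = 95 / 6 = 15.833
sum|xi - xbar| = 13
CU = 100 * (1 - 13 / (6 * 15.833))
   = 100 * (1 - 0.1368)
   = 86.32%


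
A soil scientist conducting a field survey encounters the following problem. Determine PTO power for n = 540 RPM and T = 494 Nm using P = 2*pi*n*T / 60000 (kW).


P = 2*pi*n*T / 60000
  = 2*pi * 540 * 494 / 60000
  = 1676102.51 / 60000
  = 27.94 kW


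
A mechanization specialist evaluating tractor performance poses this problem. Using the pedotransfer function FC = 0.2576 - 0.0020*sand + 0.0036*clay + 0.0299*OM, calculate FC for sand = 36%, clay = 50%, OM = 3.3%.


FC = 0.2576 - 0.0020*36 + 0.0036*50 + 0.0299*3.3
   = 0.2576 - 0.0720 + 0.1800 + 0.0987
   = 0.4643


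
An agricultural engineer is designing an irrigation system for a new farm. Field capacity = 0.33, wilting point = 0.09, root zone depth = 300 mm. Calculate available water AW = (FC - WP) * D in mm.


AW = (FC - WP) * D
   = (0.33 - 0.09) * 300
   = 0.24 * 300
   = 72 mm


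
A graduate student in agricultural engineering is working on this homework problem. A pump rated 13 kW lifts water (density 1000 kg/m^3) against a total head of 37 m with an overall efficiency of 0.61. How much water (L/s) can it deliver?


Q = (P * 1000 * eta) / (rho * g * H)
  = (13 * 1000 * 0.61) / (1000 * 9.81 * 37)
  = 7930 / 362970
  = 0.02185 m^3/s = 21.85 L/s


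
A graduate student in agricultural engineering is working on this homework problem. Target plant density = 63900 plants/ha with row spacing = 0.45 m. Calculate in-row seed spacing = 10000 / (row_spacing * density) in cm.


spacing = 10000 / (row_sp * density)
        = 10000 / (0.45 * 63900)
        = 10000 / 28755
        = 0.34777 m = 34.78 cm


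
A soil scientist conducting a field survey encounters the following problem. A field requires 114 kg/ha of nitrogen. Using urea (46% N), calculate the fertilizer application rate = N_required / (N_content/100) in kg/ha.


Rate = N_required / (N_content / 100)
     = 114 / (46 / 100)
     = 114 / 0.46
     = 247.83 kg/ha


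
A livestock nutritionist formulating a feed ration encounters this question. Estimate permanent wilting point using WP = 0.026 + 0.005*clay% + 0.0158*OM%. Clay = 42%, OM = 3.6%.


WP = 0.026 + 0.005*42 + 0.0158*3.6
   = 0.026 + 0.2100 + 0.0569
   = 0.2929


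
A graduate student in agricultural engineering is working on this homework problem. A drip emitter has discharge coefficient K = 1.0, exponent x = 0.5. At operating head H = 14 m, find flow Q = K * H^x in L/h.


Q = K * H^x
  = 1.0 * 14^0.5
  = 1.0 * 3.7417
  = 3.74 L/h


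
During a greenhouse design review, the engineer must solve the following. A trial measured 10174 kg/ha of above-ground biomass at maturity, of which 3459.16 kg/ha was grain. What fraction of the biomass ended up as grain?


HI = grain_yield / biomass
   = 3459.16 / 10174
   = 0.34


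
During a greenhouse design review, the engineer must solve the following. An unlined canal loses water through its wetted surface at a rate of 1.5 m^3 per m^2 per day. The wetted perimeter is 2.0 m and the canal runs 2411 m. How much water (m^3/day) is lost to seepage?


S = C * P * L
  = 1.5 * 2.0 * 2411
  = 7233 m^3/day


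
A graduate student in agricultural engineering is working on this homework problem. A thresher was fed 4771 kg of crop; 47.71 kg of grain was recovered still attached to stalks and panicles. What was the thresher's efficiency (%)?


eta = (total - unthreshed) / total * 100
    = (4771 - 47.71) / 4771 * 100
    = 4723.29 / 4771 * 100
    = 99%


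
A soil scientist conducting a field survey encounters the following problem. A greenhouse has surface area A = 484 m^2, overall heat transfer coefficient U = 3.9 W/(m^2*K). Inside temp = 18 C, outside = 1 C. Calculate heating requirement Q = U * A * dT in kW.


dT = 18 - (1) = 17 K
Q = U * A * dT
  = 3.9 * 484 * 17
  = 32089.20 W = 32.09 kW


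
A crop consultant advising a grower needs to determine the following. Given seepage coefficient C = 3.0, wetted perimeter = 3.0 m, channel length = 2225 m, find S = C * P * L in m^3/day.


S = C * P * L
  = 3.0 * 3.0 * 2225
  = 20025 m^3/day


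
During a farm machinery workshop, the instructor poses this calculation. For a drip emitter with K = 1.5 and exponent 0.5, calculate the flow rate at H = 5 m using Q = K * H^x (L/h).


Q = K * H^x
  = 1.5 * 5^0.5
  = 1.5 * 2.2361
  = 3.35 L/h


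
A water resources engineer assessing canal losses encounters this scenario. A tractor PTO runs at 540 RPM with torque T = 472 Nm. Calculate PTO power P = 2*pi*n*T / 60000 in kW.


P = 2*pi*n*T / 60000
  = 2*pi * 540 * 472 / 60000
  = 1601458.27 / 60000
  = 26.69 kW


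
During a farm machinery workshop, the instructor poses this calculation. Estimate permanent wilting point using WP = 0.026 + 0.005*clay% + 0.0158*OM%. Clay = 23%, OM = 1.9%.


WP = 0.026 + 0.005*23 + 0.0158*1.9
   = 0.026 + 0.1150 + 0.0300
   = 0.1710


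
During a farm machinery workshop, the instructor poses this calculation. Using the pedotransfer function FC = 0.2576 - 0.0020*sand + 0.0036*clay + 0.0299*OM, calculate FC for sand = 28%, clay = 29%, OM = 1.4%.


FC = 0.2576 - 0.0020*28 + 0.0036*29 + 0.0299*1.4
   = 0.2576 - 0.0560 + 0.1044 + 0.0419
   = 0.3479
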